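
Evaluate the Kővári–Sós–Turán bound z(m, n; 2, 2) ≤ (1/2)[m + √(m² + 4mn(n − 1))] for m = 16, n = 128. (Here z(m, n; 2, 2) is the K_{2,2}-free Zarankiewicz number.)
z(16, 128; 2, 2) ≤ (1/2)[16 + √(16² + 4·16·128·127)] = (1/2)[16 + √1040640] = 518.0588

Kővári–Sós–Turán: let r_1, ..., r_16 be the row sums and z = Σ r_i the total number of 1s. Each pair of columns can share at most one row with both entries 1 (else a 2×2 all-ones block appears), so Σ_i C(r_i, 2) ≤ C(128, 2) = 8128. By convexity Σ_i C(r_i, 2) ≥ 16·C(z/16, 2) = z(z − 16)/(2·16), giving z² − 16z − 16·128·127 ≤ 0 and hence z ≤ (1/2)[16 + √(256 + 4·260096)] = (1/2)[16 + √1040640] ≈ (1/2)(16 + 1020.1176) = 518.0588.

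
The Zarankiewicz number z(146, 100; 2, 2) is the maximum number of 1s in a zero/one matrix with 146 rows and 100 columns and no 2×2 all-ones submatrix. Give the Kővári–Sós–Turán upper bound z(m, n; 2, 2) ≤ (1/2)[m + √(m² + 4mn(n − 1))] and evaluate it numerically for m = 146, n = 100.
z(146, 100; 2, 2) ≤ (1/2)[146 + √(146² + 4·146·100·99)] = (1/2)[146 + √5802916] = 1277.4621

Kővári–Sós–Turán: let r_1, ..., r_146 be the row sums and z = Σ r_i the total number of 1s. Each pair of columns can share at most one row with both entries 1 (else a 2×2 all-ones block appears), so Σ_i C(r_i, 2) ≤ C(100, 2) = 4950. By convexity Σ_i C(r_i, 2) ≥ 146·C(z/146, 2) = z(z − 146)/(2·146), giving z² − 146z − 146·100·99 ≤ 0 and hence z ≤ (1/2)[146 + √(21316 + 4·1445400)] = (1/2)[146 + √5802916] ≈ (1/2)(146 + 2408.9242) = 1277.4621.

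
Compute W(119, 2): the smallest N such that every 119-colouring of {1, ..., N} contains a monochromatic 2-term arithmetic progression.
W(119, 2) = 119 + 1 = 120

A 2-term AP is any pair of integers, so a monochromatic 2-AP exists iff some colour is used at least twice. With 119 colours, the colouring i ↦ i on {1, ..., 119} uses each colour once, avoiding any monochromatic pair, so W(119, 2) > 119. For {1, ..., 120}, pigeonhole forces two integers of the same colour, which form a monochromatic 2-AP. Hence W(119, 2) = 120.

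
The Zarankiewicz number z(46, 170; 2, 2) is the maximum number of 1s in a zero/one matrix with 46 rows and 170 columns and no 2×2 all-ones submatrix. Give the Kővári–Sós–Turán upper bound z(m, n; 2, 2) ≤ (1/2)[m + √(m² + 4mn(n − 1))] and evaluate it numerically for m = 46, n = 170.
z(46, 170; 2, 2) ≤ (1/2)[46 + √(46² + 4·46·170·169)] = (1/2)[46 + √5288436] = 1172.83

Kővári–Sós–Turán: let r_1, ..., r_46 be the row sums and z = Σ r_i the total number of 1s. Each pair of columns can share at most one row with both entries 1 (else a 2×2 all-ones block appears), so Σ_i C(r_i, 2) ≤ C(170, 2) = 14365. By convexity Σ_i C(r_i, 2) ≥ 46·C(z/46, 2) = z(z − 46)/(2·46), giving z² − 46z − 46·170·169 ≤ 0 and hence z ≤ (1/2)[46 + √(2116 + 4·1321580)] = (1/2)[46 + √5288436] ≈ (1/2)(46 + 2299.66) = 1172.83.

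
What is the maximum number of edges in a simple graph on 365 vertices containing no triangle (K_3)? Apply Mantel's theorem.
ex(365, K_3) = ⌊365^2/4⌋ = 33306

Mantel (1907): a triangle-free graph on n vertices has at most ⌊n^2/4⌋ edges, with equality for the complete bipartite graph K_{⌊n/2⌋, ⌈n/2⌉}. For n = 365: ⌊365^2/4⌋ = ⌊133225/4⌋ = 33306. The extremal graph is K_{182, 183}, which has 182·183 = 33306 edges.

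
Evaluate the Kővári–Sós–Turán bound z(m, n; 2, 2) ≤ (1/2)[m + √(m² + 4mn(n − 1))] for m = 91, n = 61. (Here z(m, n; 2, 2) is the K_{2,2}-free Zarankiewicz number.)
z(91, 61; 2, 2) ≤ (1/2)[91 + √(91² + 4·91·61·60)] = (1/2)[91 + √1340521] = 624.4044

Kővári–Sós–Turán: let r_1, ..., r_91 be the row sums and z = Σ r_i the total number of 1s. Each pair of columns can share at most one row with both entries 1 (else a 2×2 all-ones block appears), so Σ_i C(r_i, 2) ≤ C(61, 2) = 1830. By convexity Σ_i C(r_i, 2) ≥ 91·C(z/91, 2) = z(z − 91)/(2·91), giving z² − 91z − 91·61·60 ≤ 0 and hence z ≤ (1/2)[91 + √(8281 + 4·333060)] = (1/2)[91 + √1340521] ≈ (1/2)(91 + 1157.8087) = 624.4044.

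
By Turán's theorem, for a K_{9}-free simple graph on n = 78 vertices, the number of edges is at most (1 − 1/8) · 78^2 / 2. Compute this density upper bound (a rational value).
Turán density bound = (7/8) · 78^2/2 = 10647/4 ≈ 2661.75

Turán's theorem: ex(n, K_{r+1}) is achieved by the complete r-partite Turán graph T(n, r) with parts as balanced as possible, and is at most (1 − 1/r) · n^2/2. For r = 8, n = 78: the density bound is (7/8) · 6084/2 = 10647/4 ≈ 2661.75. The integer-valued extremum is e(T(78, 8)) = 2661, which is strictly less than the density bound 10647/4 since 8 ∤ 78 (the parts of T(78, 8) cannot all be equal).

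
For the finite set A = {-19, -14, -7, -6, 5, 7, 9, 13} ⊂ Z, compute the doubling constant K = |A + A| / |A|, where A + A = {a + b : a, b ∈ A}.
K = |A + A| / |A| = 31/8

Enumerate A + A = {a + b : a, b ∈ A}. With |A| = 8, there are |A|^2 = 64 ordered sum pairs; collecting distinct values, A + A = {-38, -33, -28, -26, -25, -21, -20, -14, -13, -12, -10, -9, -7, -6, -5, -2, -1, 0, 1, 2, 3, 6, 7, 10, 12, 14, 16, 18, 20, 22, 26}, so |A + A| = 31. Thus K = 31/8. For comparison, the minimum possible |A + A| over all 8-element sets is 2·8 − 1 = 15 (so min K = 15/8), attained only by arithmetic progressions.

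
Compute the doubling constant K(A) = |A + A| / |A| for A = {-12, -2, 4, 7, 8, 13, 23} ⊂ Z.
K = |A + A| / |A| = 24/7

Enumerate A + A = {a + b : a, b ∈ A}. With |A| = 7, there are |A|^2 = 49 ordered sum pairs; collecting distinct values, A + A = {-24, -14, -8, -5, -4, 1, 2, 5, 6, 8, 11, 12, 14, 15, 16, 17, 20, 21, 26, 27, 30, 31, 36, 46}, so |A + A| = 24. Thus K = 24/7. For comparison, the minimum possible |A + A| over all 7-element sets is 2·7 − 1 = 13 (so min K = 13/7), attained only by arithmetic progressions.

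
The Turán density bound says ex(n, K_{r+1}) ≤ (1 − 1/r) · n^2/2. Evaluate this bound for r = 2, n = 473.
Turán density bound = (1/2) · 473^2/2 = 223729/4 ≈ 55932.25

Turán's theorem: ex(n, K_{r+1}) is achieved by the complete r-partite Turán graph T(n, r) with parts as balanced as possible, and is at most (1 − 1/r) · n^2/2. For r = 2, n = 473: the density bound is (1/2) · 223729/2 = 223729/4 ≈ 55932.25. The integer-valued extremum is e(T(473, 2)) = 55932, which is strictly less than the density bound 223729/4 since 2 ∤ 473 (the parts of T(473, 2) cannot all be equal).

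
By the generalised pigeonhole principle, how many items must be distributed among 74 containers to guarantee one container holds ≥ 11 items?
n = (11 − 1)·74 + 1 = 741

By the generalised pigeonhole principle, to guarantee some box contains ≥ r objects we need more than (r − 1) · k objects total. Threshold: n = (r − 1) · k + 1. With r = 11 and k = 74: n = 10 · 74 + 1 = 740 + 1 = 741. For n = 740 = 10 · 74, we can put exactly 10 objects in every box, avoiding 11 in any single one — so 741 is tight.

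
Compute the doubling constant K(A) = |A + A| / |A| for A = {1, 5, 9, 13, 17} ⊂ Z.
K = |A + A| / |A| = 9/5

Enumerate A + A = {a + b : a, b ∈ A}. With |A| = 5, there are |A|^2 = 25 ordered sum pairs; collecting distinct values, A + A = {2, 6, 10, 14, 18, 22, 26, 30, 34}, so |A + A| = 9. Thus K = 9/5. Here |A + A| = 2|A| − 1 = 9, the minimum possible — so K = 9/5 is minimal, which holds iff A is an arithmetic progression.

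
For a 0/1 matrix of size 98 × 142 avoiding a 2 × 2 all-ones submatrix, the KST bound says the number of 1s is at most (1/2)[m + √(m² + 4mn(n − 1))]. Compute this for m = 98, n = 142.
z(98, 142; 2, 2) ≤ (1/2)[98 + √(98² + 4·98·142·141)] = (1/2)[98 + √7858228] = 1450.6266

Kővári–Sós–Turán: let r_1, ..., r_98 be the row sums and z = Σ r_i the total number of 1s. Each pair of columns can share at most one row with both entries 1 (else a 2×2 all-ones block appears), so Σ_i C(r_i, 2) ≤ C(142, 2) = 10011. By convexity Σ_i C(r_i, 2) ≥ 98·C(z/98, 2) = z(z − 98)/(2·98), giving z² − 98z − 98·142·141 ≤ 0 and hence z ≤ (1/2)[98 + √(9604 + 4·1962156)] = (1/2)[98 + √7858228] ≈ (1/2)(98 + 2803.2531) = 1450.6266.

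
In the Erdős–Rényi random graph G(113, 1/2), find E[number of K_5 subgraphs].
E[# K_5] = C(113, 5) · (1/2)^C(5, 2) = 140364532 / 2^10 = 35091133/256 ≈ 137074.738281

For each 5-subset S of vertices (there are C(113, 5) = 140364532 such S), let X_S = 1 if S induces a K_5 (all C(5, 2) = 10 edges present). Then P(X_S = 1) = (1/2)^10 = 1/1024. By linearity of expectation, E[# K_5] = C(113, 5) · (1/2)^10 = 140364532 / 1024 = 35091133/256 ≈ 137074.738281.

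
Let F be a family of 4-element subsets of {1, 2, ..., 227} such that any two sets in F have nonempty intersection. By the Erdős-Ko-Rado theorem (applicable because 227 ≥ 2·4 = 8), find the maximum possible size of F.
max |F| = C(226, 3) = 1898400

The Erdős-Ko-Rado theorem states: for n ≥ 2k, an intersecting family of k-subsets of an n-element set has size at most C(n − 1, k − 1), with equality for 'star' families {A ⊆ [n] : |A| = k, i ∈ A} (fix an element i). For n = 227, k = 4: C(226, 3) = 1898400.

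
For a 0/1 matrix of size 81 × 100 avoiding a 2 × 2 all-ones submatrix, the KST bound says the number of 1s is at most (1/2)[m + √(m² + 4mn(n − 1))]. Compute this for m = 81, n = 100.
z(81, 100; 2, 2) ≤ (1/2)[81 + √(81² + 4·81·100·99)] = (1/2)[81 + √3214161] = 936.9041

Kővári–Sós–Turán: let r_1, ..., r_81 be the row sums and z = Σ r_i the total number of 1s. Each pair of columns can share at most one row with both entries 1 (else a 2×2 all-ones block appears), so Σ_i C(r_i, 2) ≤ C(100, 2) = 4950. By convexity Σ_i C(r_i, 2) ≥ 81·C(z/81, 2) = z(z − 81)/(2·81), giving z² − 81z − 81·100·99 ≤ 0 and hence z ≤ (1/2)[81 + √(6561 + 4·801900)] = (1/2)[81 + √3214161] ≈ (1/2)(81 + 1792.8081) = 936.9041.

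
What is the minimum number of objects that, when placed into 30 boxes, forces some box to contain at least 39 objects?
n = (39 − 1)·30 + 1 = 1141

By the generalised pigeonhole principle, to guarantee some box contains ≥ r objects we need more than (r − 1) · k objects total. Threshold: n = (r − 1) · k + 1. With r = 39 and k = 30: n = 38 · 30 + 1 = 1140 + 1 = 1141. For n = 1140 = 38 · 30, we can put exactly 38 objects in every box, avoiding 39 in any single one — so 1141 is tight.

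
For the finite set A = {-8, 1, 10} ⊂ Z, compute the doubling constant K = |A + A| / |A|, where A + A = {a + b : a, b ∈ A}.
K = |A + A| / |A| = 5/3

Enumerate A + A = {a + b : a, b ∈ A}. With |A| = 3, there are |A|^2 = 9 ordered sum pairs; collecting distinct values, A + A = {-16, -7, 2, 11, 20}, so |A + A| = 5. Thus K = 5/3. Here |A + A| = 2|A| − 1 = 5, the minimum possible — so K = 5/3 is minimal, which holds iff A is an arithmetic progression.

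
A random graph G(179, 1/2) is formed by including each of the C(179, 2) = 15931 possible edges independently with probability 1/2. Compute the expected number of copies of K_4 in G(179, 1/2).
E[# K_4] = C(179, 4) · (1/2)^C(4, 2) = 41356876 / 2^6 = 10339219/16 = 646201.1875

For each 4-subset S of vertices (there are C(179, 4) = 41356876 such S), let X_S = 1 if S induces a K_4 (all C(4, 2) = 6 edges present). Then P(X_S = 1) = (1/2)^6 = 1/64. By linearity of expectation, E[# K_4] = C(179, 4) · (1/2)^6 = 41356876 / 64 = 10339219/16 = 646201.1875.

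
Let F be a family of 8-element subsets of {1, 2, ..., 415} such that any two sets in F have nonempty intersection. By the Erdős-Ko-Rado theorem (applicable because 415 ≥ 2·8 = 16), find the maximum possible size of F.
max |F| = C(414, 7) = 393030471223512

Erdős-Ko-Rado (1961): when n ≥ 2k, max |F| = C(n−1, k−1). The bound is attained by the star {A : i ∈ A} for any fixed i ∈ [n]. Here C(415−1, 8−1) = C(414, 7) = 393030471223512.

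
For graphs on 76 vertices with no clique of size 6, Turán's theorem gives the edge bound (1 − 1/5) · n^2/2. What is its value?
Turán density bound = (4/5) · 76^2/2 = 11552/5 ≈ 2310.4

Turán's theorem: ex(n, K_{r+1}) is achieved by the complete r-partite Turán graph T(n, r) with parts as balanced as possible, and is at most (1 − 1/r) · n^2/2. For r = 5, n = 76: the density bound is (4/5) · 5776/2 = 11552/5 ≈ 2310.4. The integer-valued extremum is e(T(76, 5)) = 2310, which is strictly less than the density bound 11552/5 since 5 ∤ 76 (the parts of T(76, 5) cannot all be equal).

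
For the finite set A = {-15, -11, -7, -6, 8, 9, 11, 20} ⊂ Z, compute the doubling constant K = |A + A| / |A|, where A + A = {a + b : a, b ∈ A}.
K = |A + A| / |A| = 33/8

Enumerate A + A = {a + b : a, b ∈ A}. With |A| = 8, there are |A|^2 = 64 ordered sum pairs; collecting distinct values, A + A = {-30, -26, -22, -21, -18, -17, -14, -13, -12, -7, -6, -4, -3, -2, 0, 1, 2, 3, 4, 5, 9, 13, 14, 16, 17, 18, 19, 20, 22, 28, 29, 31, 40}, so |A + A| = 33. Thus K = 33/8. For comparison, the minimum possible |A + A| over all 8-element sets is 2·8 − 1 = 15 (so min K = 15/8), attained only by arithmetic progressions.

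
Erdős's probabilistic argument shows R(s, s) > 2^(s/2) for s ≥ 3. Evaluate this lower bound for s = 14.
2^(14/2) = 128; so R(14, 14) > 128

Colour each edge of K_n uniformly at random with red/blue. The expected number of monochromatic K_14 is C(n, 14) · 2 · 2^(−C(14,2)). If C(n, 14) · 2^(1 − C(14,2)) < 1, then with positive probability no monochromatic K_14 exists, so R(14, 14) > n. The standard estimate C(n, 14) ≤ n^14/14! shows this inequality holds whenever n ≤ 2^(14/2) (since 14! · 2^(C(14,2) − 1) > 2^(14^2/2) ≥ n^14). Hence R(14, 14) > 2^(14/2) = 128.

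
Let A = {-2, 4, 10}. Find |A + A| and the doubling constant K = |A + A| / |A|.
K = |A + A| / |A| = 5/3

Enumerate A + A = {a + b : a, b ∈ A}. With |A| = 3, there are |A|^2 = 9 ordered sum pairs; collecting distinct values, A + A = {-4, 2, 8, 14, 20}, so |A + A| = 5. Thus K = 5/3. Here |A + A| = 2|A| − 1 = 5, the minimum possible — so K = 5/3 is minimal, which holds iff A is an arithmetic progression.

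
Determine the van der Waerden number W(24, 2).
W(24, 2) = 24 + 1 = 25

A 2-term AP is any pair of integers, so a monochromatic 2-AP exists iff some colour is used at least twice. With 24 colours, the colouring i ↦ i on {1, ..., 24} uses each colour once, avoiding any monochromatic pair, so W(24, 2) > 24. For {1, ..., 25}, pigeonhole forces two integers of the same colour, which form a monochromatic 2-AP. Hence W(24, 2) = 25.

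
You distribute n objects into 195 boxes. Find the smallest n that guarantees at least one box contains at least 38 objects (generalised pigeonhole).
n = (38 − 1)·195 + 1 = 7216

By the generalised pigeonhole principle, to guarantee some box contains ≥ r objects we need more than (r − 1) · k objects total. Threshold: n = (r − 1) · k + 1. With r = 38 and k = 195: n = 37 · 195 + 1 = 7215 + 1 = 7216. For n = 7215 = 37 · 195, we can put exactly 37 objects in every box, avoiding 38 in any single one — so 7216 is tight.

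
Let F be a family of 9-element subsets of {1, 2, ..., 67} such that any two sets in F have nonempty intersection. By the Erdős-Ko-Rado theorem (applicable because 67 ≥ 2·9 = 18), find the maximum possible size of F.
max |F| = C(66, 8) = 5743572120

Erdős-Ko-Rado (1961): when n ≥ 2k, max |F| = C(n−1, k−1). The bound is attained by the star {A : i ∈ A} for any fixed i ∈ [n]. Here C(67−1, 9−1) = C(66, 8) = 5743572120.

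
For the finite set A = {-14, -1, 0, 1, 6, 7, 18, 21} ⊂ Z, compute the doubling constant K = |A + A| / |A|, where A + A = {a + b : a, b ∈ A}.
K = |A + A| / |A| = 32/8 = 4

Enumerate A + A = {a + b : a, b ∈ A}. With |A| = 8, there are |A|^2 = 64 ordered sum pairs; collecting distinct values, A + A = {-28, -15, -14, -13, -8, -7, -2, -1, 0, 1, 2, 4, 5, 6, 7, 8, 12, 13, 14, 17, 18, 19, 20, 21, 22, 24, 25, 27, 28, 36, 39, 42}, so |A + A| = 32. Thus K = 32/8 = 4. For comparison, the minimum possible |A + A| over all 8-element sets is 2·8 − 1 = 15 (so min K = 15/8), attained only by arithmetic progressions.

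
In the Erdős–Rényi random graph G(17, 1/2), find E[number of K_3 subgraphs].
E[# K_3] = C(17, 3) · (1/2)^C(3, 2) = 680 / 2^3 = 85

For each 3-subset S of vertices (there are C(17, 3) = 680 such S), let X_S = 1 if S induces a K_3 (all C(3, 2) = 3 edges present). Then P(X_S = 1) = (1/2)^3 = 1/8. By linearity of expectation, E[# K_3] = C(17, 3) · (1/2)^3 = 680 / 8 = 85.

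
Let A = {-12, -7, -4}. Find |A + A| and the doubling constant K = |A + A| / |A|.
K = |A + A| / |A| = 6/3 = 2

Enumerate A + A = {a + b : a, b ∈ A}. With |A| = 3, there are |A|^2 = 9 ordered sum pairs; collecting distinct values, A + A = {-24, -19, -16, -14, -11, -8}, so |A + A| = 6. Thus K = 6/3 = 2. For comparison, the minimum possible |A + A| over all 3-element sets is 2·3 − 1 = 5 (so min K = 5/3), attained only by arithmetic progressions.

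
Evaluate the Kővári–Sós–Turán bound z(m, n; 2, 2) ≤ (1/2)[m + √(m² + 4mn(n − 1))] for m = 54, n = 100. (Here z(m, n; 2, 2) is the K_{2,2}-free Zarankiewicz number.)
z(54, 100; 2, 2) ≤ (1/2)[54 + √(54² + 4·54·100·99)] = (1/2)[54 + √2141316] = 758.6618

Kővári–Sós–Turán: let r_1, ..., r_54 be the row sums and z = Σ r_i the total number of 1s. Each pair of columns can share at most one row with both entries 1 (else a 2×2 all-ones block appears), so Σ_i C(r_i, 2) ≤ C(100, 2) = 4950. By convexity Σ_i C(r_i, 2) ≥ 54·C(z/54, 2) = z(z − 54)/(2·54), giving z² − 54z − 54·100·99 ≤ 0 and hence z ≤ (1/2)[54 + √(2916 + 4·534600)] = (1/2)[54 + √2141316] ≈ (1/2)(54 + 1463.3236) = 758.6618.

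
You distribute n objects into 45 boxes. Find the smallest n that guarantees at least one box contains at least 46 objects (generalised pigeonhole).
n = (46 − 1)·45 + 1 = 2026

By the generalised pigeonhole principle, to guarantee some box contains ≥ r objects we need more than (r − 1) · k objects total. Threshold: n = (r − 1) · k + 1. With r = 46 and k = 45: n = 45 · 45 + 1 = 2025 + 1 = 2026. For n = 2025 = 45 · 45, we can put exactly 45 objects in every box, avoiding 46 in any single one — so 2026 is tight.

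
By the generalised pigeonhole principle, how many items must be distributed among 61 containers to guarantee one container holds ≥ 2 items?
n = (2 − 1)·61 + 1 = 62

By the generalised pigeonhole principle, to guarantee some box contains ≥ r objects we need more than (r − 1) · k objects total. Threshold: n = (r − 1) · k + 1. With r = 2 and k = 61: n = 1 · 61 + 1 = 61 + 1 = 62. For n = 61 = 1 · 61, we can put exactly 1 objects in every box, avoiding 2 in any single one — so 62 is tight.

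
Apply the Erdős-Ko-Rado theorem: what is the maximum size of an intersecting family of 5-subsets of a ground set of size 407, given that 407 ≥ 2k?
max |F| = C(406, 4) = 1115465715

Erdős-Ko-Rado (1961): when n ≥ 2k, max |F| = C(n−1, k−1). The bound is attained by the star {A : i ∈ A} for any fixed i ∈ [n]. Here C(407−1, 5−1) = C(406, 4) = 1115465715.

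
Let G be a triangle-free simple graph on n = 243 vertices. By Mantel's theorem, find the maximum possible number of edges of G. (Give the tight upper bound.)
ex(243, K_3) = ⌊243^2/4⌋ = 14762

Mantel (1907): a triangle-free graph on n vertices has at most ⌊n^2/4⌋ edges, with equality for the complete bipartite graph K_{⌊n/2⌋, ⌈n/2⌉}. For n = 243: ⌊243^2/4⌋ = ⌊59049/4⌋ = 14762. The extremal graph is K_{121, 122}, which has 121·122 = 14762 edges.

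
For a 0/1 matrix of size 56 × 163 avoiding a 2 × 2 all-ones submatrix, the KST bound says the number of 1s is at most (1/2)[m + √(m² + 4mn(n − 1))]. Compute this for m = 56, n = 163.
z(56, 163; 2, 2) ≤ (1/2)[56 + √(56² + 4·56·163·162)] = (1/2)[56 + √5918080] = 1244.3552

Kővári–Sós–Turán: let r_1, ..., r_56 be the row sums and z = Σ r_i the total number of 1s. Each pair of columns can share at most one row with both entries 1 (else a 2×2 all-ones block appears), so Σ_i C(r_i, 2) ≤ C(163, 2) = 13203. By convexity Σ_i C(r_i, 2) ≥ 56·C(z/56, 2) = z(z − 56)/(2·56), giving z² − 56z − 56·163·162 ≤ 0 and hence z ≤ (1/2)[56 + √(3136 + 4·1478736)] = (1/2)[56 + √5918080] ≈ (1/2)(56 + 2432.7104) = 1244.3552.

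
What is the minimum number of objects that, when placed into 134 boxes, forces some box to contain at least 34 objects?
n = (34 − 1)·134 + 1 = 4423

By the generalised pigeonhole principle, to guarantee some box contains ≥ r objects we need more than (r − 1) · k objects total. Threshold: n = (r − 1) · k + 1. With r = 34 and k = 134: n = 33 · 134 + 1 = 4422 + 1 = 4423. For n = 4422 = 33 · 134, we can put exactly 33 objects in every box, avoiding 34 in any single one — so 4423 is tight.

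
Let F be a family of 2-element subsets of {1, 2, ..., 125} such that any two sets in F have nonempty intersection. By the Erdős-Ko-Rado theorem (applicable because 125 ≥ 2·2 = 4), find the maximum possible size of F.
max |F| = C(124, 1) = 124

Erdős-Ko-Rado (1961): when n ≥ 2k, max |F| = C(n−1, k−1). The bound is attained by the star {A : i ∈ A} for any fixed i ∈ [n]. Here C(125−1, 2−1) = C(124, 1) = 124.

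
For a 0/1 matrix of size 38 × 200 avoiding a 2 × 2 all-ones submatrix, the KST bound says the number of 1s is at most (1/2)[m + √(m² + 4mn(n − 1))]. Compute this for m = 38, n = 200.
z(38, 200; 2, 2) ≤ (1/2)[38 + √(38² + 4·38·200·199)] = (1/2)[38 + √6051044] = 1248.9435

Kővári–Sós–Turán: let r_1, ..., r_38 be the row sums and z = Σ r_i the total number of 1s. Each pair of columns can share at most one row with both entries 1 (else a 2×2 all-ones block appears), so Σ_i C(r_i, 2) ≤ C(200, 2) = 19900. By convexity Σ_i C(r_i, 2) ≥ 38·C(z/38, 2) = z(z − 38)/(2·38), giving z² − 38z − 38·200·199 ≤ 0 and hence z ≤ (1/2)[38 + √(1444 + 4·1512400)] = (1/2)[38 + √6051044] ≈ (1/2)(38 + 2459.887) = 1248.9435.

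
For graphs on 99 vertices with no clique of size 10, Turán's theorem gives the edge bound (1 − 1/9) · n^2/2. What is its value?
Turán density bound = (8/9) · 99^2/2 = 4356

Turán's theorem: ex(n, K_{r+1}) is achieved by the complete r-partite Turán graph T(n, r) with parts as balanced as possible, and is at most (1 − 1/r) · n^2/2. For r = 9, n = 99: the density bound is (8/9) · 9801/2 = 4356. Since 9 ∣ 99, the Turán graph T(99, 9) has parts of equal size 11, and its edge count e(T(99, 9)) = 4356 attains the density bound exactly.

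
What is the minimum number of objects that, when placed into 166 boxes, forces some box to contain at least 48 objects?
n = (48 − 1)·166 + 1 = 7803

By the generalised pigeonhole principle, to guarantee some box contains ≥ r objects we need more than (r − 1) · k objects total. Threshold: n = (r − 1) · k + 1. With r = 48 and k = 166: n = 47 · 166 + 1 = 7802 + 1 = 7803. For n = 7802 = 47 · 166, we can put exactly 47 objects in every box, avoiding 48 in any single one — so 7803 is tight.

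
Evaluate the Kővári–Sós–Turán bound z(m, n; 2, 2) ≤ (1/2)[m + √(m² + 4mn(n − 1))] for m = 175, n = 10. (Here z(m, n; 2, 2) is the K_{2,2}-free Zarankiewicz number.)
z(175, 10; 2, 2) ≤ (1/2)[175 + √(175² + 4·175·10·9)] = (1/2)[175 + √93625] = 240.491

Kővári–Sós–Turán: let r_1, ..., r_175 be the row sums and z = Σ r_i the total number of 1s. Each pair of columns can share at most one row with both entries 1 (else a 2×2 all-ones block appears), so Σ_i C(r_i, 2) ≤ C(10, 2) = 45. By convexity Σ_i C(r_i, 2) ≥ 175·C(z/175, 2) = z(z − 175)/(2·175), giving z² − 175z − 175·10·9 ≤ 0 and hence z ≤ (1/2)[175 + √(30625 + 4·15750)] = (1/2)[175 + √93625] ≈ (1/2)(175 + 305.982) = 240.491.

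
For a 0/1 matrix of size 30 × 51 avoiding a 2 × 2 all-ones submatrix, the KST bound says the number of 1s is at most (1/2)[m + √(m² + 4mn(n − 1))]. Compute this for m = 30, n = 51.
z(30, 51; 2, 2) ≤ (1/2)[30 + √(30² + 4·30·51·50)] = (1/2)[30 + √306900] = 291.9928

Kővári–Sós–Turán: let r_1, ..., r_30 be the row sums and z = Σ r_i the total number of 1s. Each pair of columns can share at most one row with both entries 1 (else a 2×2 all-ones block appears), so Σ_i C(r_i, 2) ≤ C(51, 2) = 1275. By convexity Σ_i C(r_i, 2) ≥ 30·C(z/30, 2) = z(z − 30)/(2·30), giving z² − 30z − 30·51·50 ≤ 0 and hence z ≤ (1/2)[30 + √(900 + 4·76500)] = (1/2)[30 + √306900] ≈ (1/2)(30 + 553.9856) = 291.9928.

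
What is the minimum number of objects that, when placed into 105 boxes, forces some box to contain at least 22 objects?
n = (22 − 1)·105 + 1 = 2206

By the generalised pigeonhole principle, to guarantee some box contains ≥ r objects we need more than (r − 1) · k objects total. Threshold: n = (r − 1) · k + 1. With r = 22 and k = 105: n = 21 · 105 + 1 = 2205 + 1 = 2206. For n = 2205 = 21 · 105, we can put exactly 21 objects in every box, avoiding 22 in any single one — so 2206 is tight.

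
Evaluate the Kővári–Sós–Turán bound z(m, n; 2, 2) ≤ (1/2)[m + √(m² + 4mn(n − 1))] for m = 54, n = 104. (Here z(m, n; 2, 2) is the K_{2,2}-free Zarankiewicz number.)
z(54, 104; 2, 2) ≤ (1/2)[54 + √(54² + 4·54·104·103)] = (1/2)[54 + √2316708] = 788.0368

Kővári–Sós–Turán: let r_1, ..., r_54 be the row sums and z = Σ r_i the total number of 1s. Each pair of columns can share at most one row with both entries 1 (else a 2×2 all-ones block appears), so Σ_i C(r_i, 2) ≤ C(104, 2) = 5356. By convexity Σ_i C(r_i, 2) ≥ 54·C(z/54, 2) = z(z − 54)/(2·54), giving z² − 54z − 54·104·103 ≤ 0 and hence z ≤ (1/2)[54 + √(2916 + 4·578448)] = (1/2)[54 + √2316708] ≈ (1/2)(54 + 1522.0736) = 788.0368.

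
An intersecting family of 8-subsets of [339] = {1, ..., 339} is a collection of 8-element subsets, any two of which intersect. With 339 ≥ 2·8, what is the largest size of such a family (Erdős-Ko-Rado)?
max |F| = C(338, 7) = 93935323022736

Erdős-Ko-Rado (1961): when n ≥ 2k, max |F| = C(n−1, k−1). The bound is attained by the star {A : i ∈ A} for any fixed i ∈ [n]. Here C(339−1, 8−1) = C(338, 7) = 93935323022736.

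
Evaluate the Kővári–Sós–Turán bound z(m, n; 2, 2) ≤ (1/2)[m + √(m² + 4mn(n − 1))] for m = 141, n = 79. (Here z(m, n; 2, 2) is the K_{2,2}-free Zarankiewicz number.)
z(141, 79; 2, 2) ≤ (1/2)[141 + √(141² + 4·141·79·78)] = (1/2)[141 + √3495249] = 1005.2793

Kővári–Sós–Turán: let r_1, ..., r_141 be the row sums and z = Σ r_i the total number of 1s. Each pair of columns can share at most one row with both entries 1 (else a 2×2 all-ones block appears), so Σ_i C(r_i, 2) ≤ C(79, 2) = 3081. By convexity Σ_i C(r_i, 2) ≥ 141·C(z/141, 2) = z(z − 141)/(2·141), giving z² − 141z − 141·79·78 ≤ 0 and hence z ≤ (1/2)[141 + √(19881 + 4·868842)] = (1/2)[141 + √3495249] ≈ (1/2)(141 + 1869.5585) = 1005.2793.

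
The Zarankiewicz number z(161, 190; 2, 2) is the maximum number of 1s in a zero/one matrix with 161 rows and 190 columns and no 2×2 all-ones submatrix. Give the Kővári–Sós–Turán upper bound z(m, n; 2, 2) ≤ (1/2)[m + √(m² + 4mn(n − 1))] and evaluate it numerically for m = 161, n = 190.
z(161, 190; 2, 2) ≤ (1/2)[161 + √(161² + 4·161·190·189)] = (1/2)[161 + √23151961] = 2486.3242

Kővári–Sós–Turán: let r_1, ..., r_161 be the row sums and z = Σ r_i the total number of 1s. Each pair of columns can share at most one row with both entries 1 (else a 2×2 all-ones block appears), so Σ_i C(r_i, 2) ≤ C(190, 2) = 17955. By convexity Σ_i C(r_i, 2) ≥ 161·C(z/161, 2) = z(z − 161)/(2·161), giving z² − 161z − 161·190·189 ≤ 0 and hence z ≤ (1/2)[161 + √(25921 + 4·5781510)] = (1/2)[161 + √23151961] ≈ (1/2)(161 + 4811.6485) = 2486.3242.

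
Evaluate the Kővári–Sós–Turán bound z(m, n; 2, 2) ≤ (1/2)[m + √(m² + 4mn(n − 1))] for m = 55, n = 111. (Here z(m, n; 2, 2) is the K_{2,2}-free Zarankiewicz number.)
z(55, 111; 2, 2) ≤ (1/2)[55 + √(55² + 4·55·111·110)] = (1/2)[55 + √2689225] = 847.4428

Kővári–Sós–Turán: let r_1, ..., r_55 be the row sums and z = Σ r_i the total number of 1s. Each pair of columns can share at most one row with both entries 1 (else a 2×2 all-ones block appears), so Σ_i C(r_i, 2) ≤ C(111, 2) = 6105. By convexity Σ_i C(r_i, 2) ≥ 55·C(z/55, 2) = z(z − 55)/(2·55), giving z² − 55z − 55·111·110 ≤ 0 and hence z ≤ (1/2)[55 + √(3025 + 4·671550)] = (1/2)[55 + √2689225] ≈ (1/2)(55 + 1639.8857) = 847.4428.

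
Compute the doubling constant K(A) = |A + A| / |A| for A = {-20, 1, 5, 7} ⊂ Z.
K = |A + A| / |A| = 10/4 = 5/2

Enumerate A + A = {a + b : a, b ∈ A}. With |A| = 4, there are |A|^2 = 16 ordered sum pairs; collecting distinct values, A + A = {-40, -19, -15, -13, 2, 6, 8, 10, 12, 14}, so |A + A| = 10. Thus K = 10/4 = 5/2. For comparison, the minimum possible |A + A| over all 4-element sets is 2·4 − 1 = 7 (so min K = 7/4), attained only by arithmetic progressions.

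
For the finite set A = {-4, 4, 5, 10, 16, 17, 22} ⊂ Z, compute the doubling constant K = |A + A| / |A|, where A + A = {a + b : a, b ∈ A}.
K = |A + A| / |A| = 23/7

Enumerate A + A = {a + b : a, b ∈ A}. With |A| = 7, there are |A|^2 = 49 ordered sum pairs; collecting distinct values, A + A = {-8, 0, 1, 6, 8, 9, 10, 12, 13, 14, 15, 18, 20, 21, 22, 26, 27, 32, 33, 34, 38, 39, 44}, so |A + A| = 23. Thus K = 23/7. For comparison, the minimum possible |A + A| over all 7-element sets is 2·7 − 1 = 13 (so min K = 13/7), attained only by arithmetic progressions.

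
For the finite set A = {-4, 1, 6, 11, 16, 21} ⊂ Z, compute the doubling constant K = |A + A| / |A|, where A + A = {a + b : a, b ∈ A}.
K = |A + A| / |A| = 11/6

Enumerate A + A = {a + b : a, b ∈ A}. With |A| = 6, there are |A|^2 = 36 ordered sum pairs; collecting distinct values, A + A = {-8, -3, 2, 7, 12, 17, 22, 27, 32, 37, 42}, so |A + A| = 11. Thus K = 11/6. Here |A + A| = 2|A| − 1 = 11, the minimum possible — so K = 11/6 is minimal, which holds iff A is an arithmetic progression.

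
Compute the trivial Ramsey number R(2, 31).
R(2, 31) = 31

R(2, k) = k for all k ≥ 2: in a 2-colouring of K_k, either some edge is red (a red K_2) or all edges are blue (a blue K_k). And K_{30} coloured all-blue has no blue K_31, so R(2, 31) > 30. Hence R(2, 31) = 31.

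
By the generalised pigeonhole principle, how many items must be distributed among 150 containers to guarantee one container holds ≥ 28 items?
n = (28 − 1)·150 + 1 = 4051

By the generalised pigeonhole principle, to guarantee some box contains ≥ r objects we need more than (r − 1) · k objects total. Threshold: n = (r − 1) · k + 1. With r = 28 and k = 150: n = 27 · 150 + 1 = 4050 + 1 = 4051. For n = 4050 = 27 · 150, we can put exactly 27 objects in every box, avoiding 28 in any single one — so 4051 is tight.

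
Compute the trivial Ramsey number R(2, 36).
R(2, 36) = 36

R(2, k) = k for all k ≥ 2: in a 2-colouring of K_k, either some edge is red (a red K_2) or all edges are blue (a blue K_k). And K_{35} coloured all-blue has no blue K_36, so R(2, 36) > 35. Hence R(2, 36) = 36.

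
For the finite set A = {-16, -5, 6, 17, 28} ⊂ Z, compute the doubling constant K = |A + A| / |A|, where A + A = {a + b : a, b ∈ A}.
K = |A + A| / |A| = 9/5

Enumerate A + A = {a + b : a, b ∈ A}. With |A| = 5, there are |A|^2 = 25 ordered sum pairs; collecting distinct values, A + A = {-32, -21, -10, 1, 12, 23, 34, 45, 56}, so |A + A| = 9. Thus K = 9/5. Here |A + A| = 2|A| − 1 = 9, the minimum possible — so K = 9/5 is minimal, which holds iff A is an arithmetic progression.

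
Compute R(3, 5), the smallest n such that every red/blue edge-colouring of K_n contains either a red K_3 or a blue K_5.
R(3, 5) = 14

Lower bound: an explicit 2-colouring of K_{13} (typically a Paley-type or other structured construction) avoids a red K_3 and a blue K_5, showing R(3, 5) > 13.
Upper bound: the Erdős–Szekeres recurrence R(r, t') ≤ R(r−1, t') + R(r, t'−1) yields R(3, 5) ≤ 14.
Hence R(3, 5) = 14.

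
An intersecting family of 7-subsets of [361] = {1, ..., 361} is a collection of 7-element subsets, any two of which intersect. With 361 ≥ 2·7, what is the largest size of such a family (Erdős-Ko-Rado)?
max |F| = C(360, 6) = 2899305949260

The Erdős-Ko-Rado theorem states: for n ≥ 2k, an intersecting family of k-subsets of an n-element set has size at most C(n − 1, k − 1), with equality for 'star' families {A ⊆ [n] : |A| = k, i ∈ A} (fix an element i). For n = 361, k = 7: C(360, 6) = 2899305949260.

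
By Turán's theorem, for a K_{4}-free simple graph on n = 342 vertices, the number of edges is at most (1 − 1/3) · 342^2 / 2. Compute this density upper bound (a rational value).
Turán density bound = (2/3) · 342^2/2 = 38988

Turán's theorem: ex(n, K_{r+1}) is achieved by the complete r-partite Turán graph T(n, r) with parts as balanced as possible, and is at most (1 − 1/r) · n^2/2. For r = 3, n = 342: the density bound is (2/3) · 116964/2 = 38988. Since 3 ∣ 342, the Turán graph T(342, 3) has parts of equal size 114, and its edge count e(T(342, 3)) = 38988 attains the density bound exactly.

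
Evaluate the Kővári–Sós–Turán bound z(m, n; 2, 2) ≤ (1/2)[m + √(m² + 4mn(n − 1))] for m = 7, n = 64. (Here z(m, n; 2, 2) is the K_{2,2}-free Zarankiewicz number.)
z(7, 64; 2, 2) ≤ (1/2)[7 + √(7² + 4·7·64·63)] = (1/2)[7 + √112945] = 171.5365

Kővári–Sós–Turán: let r_1, ..., r_7 be the row sums and z = Σ r_i the total number of 1s. Each pair of columns can share at most one row with both entries 1 (else a 2×2 all-ones block appears), so Σ_i C(r_i, 2) ≤ C(64, 2) = 2016. By convexity Σ_i C(r_i, 2) ≥ 7·C(z/7, 2) = z(z − 7)/(2·7), giving z² − 7z − 7·64·63 ≤ 0 and hence z ≤ (1/2)[7 + √(49 + 4·28224)] = (1/2)[7 + √112945] ≈ (1/2)(7 + 336.0729) = 171.5365.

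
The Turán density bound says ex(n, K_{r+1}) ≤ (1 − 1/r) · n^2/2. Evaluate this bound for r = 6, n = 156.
Turán density bound = (5/6) · 156^2/2 = 10140

Turán's theorem: ex(n, K_{r+1}) is achieved by the complete r-partite Turán graph T(n, r) with parts as balanced as possible, and is at most (1 − 1/r) · n^2/2. For r = 6, n = 156: the density bound is (5/6) · 24336/2 = 10140. Since 6 ∣ 156, the Turán graph T(156, 6) has parts of equal size 26, and its edge count e(T(156, 6)) = 10140 attains the density bound exactly.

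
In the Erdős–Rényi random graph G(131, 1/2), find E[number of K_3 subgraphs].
E[# K_3] = C(131, 3) · (1/2)^C(3, 2) = 366145 / 2^3 = 45768.125

For each 3-subset S of vertices (there are C(131, 3) = 366145 such S), let X_S = 1 if S induces a K_3 (all C(3, 2) = 3 edges present). Then P(X_S = 1) = (1/2)^3 = 1/8. By linearity of expectation, E[# K_3] = C(131, 3) · (1/2)^3 = 366145 / 8 = 45768.125.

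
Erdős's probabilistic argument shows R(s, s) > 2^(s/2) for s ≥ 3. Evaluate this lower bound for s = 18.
2^(18/2) = 512; so R(18, 18) > 512

Colour each edge of K_n uniformly at random with red/blue. The expected number of monochromatic K_18 is C(n, 18) · 2 · 2^(−C(18,2)). If C(n, 18) · 2^(1 − C(18,2)) < 1, then with positive probability no monochromatic K_18 exists, so R(18, 18) > n. The standard estimate C(n, 18) ≤ n^18/18! shows this inequality holds whenever n ≤ 2^(18/2) (since 18! · 2^(C(18,2) − 1) > 2^(18^2/2) ≥ n^18). Hence R(18, 18) > 2^(18/2) = 512.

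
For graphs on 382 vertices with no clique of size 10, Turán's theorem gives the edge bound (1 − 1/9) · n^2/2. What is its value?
Turán density bound = (8/9) · 382^2/2 = 583696/9 ≈ 64855.1111

Turán's theorem: ex(n, K_{r+1}) is achieved by the complete r-partite Turán graph T(n, r) with parts as balanced as possible, and is at most (1 − 1/r) · n^2/2. For r = 9, n = 382: the density bound is (8/9) · 145924/2 = 583696/9 ≈ 64855.1111. The integer-valued extremum is e(T(382, 9)) = 64854, which is strictly less than the density bound 583696/9 since 9 ∤ 382 (the parts of T(382, 9) cannot all be equal).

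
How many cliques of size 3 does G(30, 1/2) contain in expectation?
E[# K_3] = C(30, 3) · (1/2)^C(3, 2) = 4060 / 2^3 = 1015/2 = 507.5

For each 3-subset S of vertices (there are C(30, 3) = 4060 such S), let X_S = 1 if S induces a K_3 (all C(3, 2) = 3 edges present). Then P(X_S = 1) = (1/2)^3 = 1/8. By linearity of expectation, E[# K_3] = C(30, 3) · (1/2)^3 = 4060 / 8 = 1015/2 = 507.5.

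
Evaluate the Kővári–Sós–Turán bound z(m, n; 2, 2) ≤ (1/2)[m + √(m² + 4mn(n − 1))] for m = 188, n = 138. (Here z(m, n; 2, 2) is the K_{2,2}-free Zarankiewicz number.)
z(188, 138; 2, 2) ≤ (1/2)[188 + √(188² + 4·188·138·137)] = (1/2)[188 + √14252656] = 1981.6345

Kővári–Sós–Turán: let r_1, ..., r_188 be the row sums and z = Σ r_i the total number of 1s. Each pair of columns can share at most one row with both entries 1 (else a 2×2 all-ones block appears), so Σ_i C(r_i, 2) ≤ C(138, 2) = 9453. By convexity Σ_i C(r_i, 2) ≥ 188·C(z/188, 2) = z(z − 188)/(2·188), giving z² − 188z − 188·138·137 ≤ 0 and hence z ≤ (1/2)[188 + √(35344 + 4·3554328)] = (1/2)[188 + √14252656] ≈ (1/2)(188 + 3775.269) = 1981.6345.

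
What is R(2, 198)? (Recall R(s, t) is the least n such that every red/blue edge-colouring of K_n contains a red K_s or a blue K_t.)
R(2, 198) = 198

R(2, k) = k for all k ≥ 2: in a 2-colouring of K_k, either some edge is red (a red K_2) or all edges are blue (a blue K_k). And K_{197} coloured all-blue has no blue K_198, so R(2, 198) > 197. Hence R(2, 198) = 198.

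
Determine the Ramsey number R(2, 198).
R(2, 198) = 198

R(2, k) = k for all k ≥ 2: in a 2-colouring of K_k, either some edge is red (a red K_2) or all edges are blue (a blue K_k). And K_{197} coloured all-blue has no blue K_198, so R(2, 198) > 197. Hence R(2, 198) = 198.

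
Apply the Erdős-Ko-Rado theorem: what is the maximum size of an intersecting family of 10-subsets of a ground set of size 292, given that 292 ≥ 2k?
max |F| = C(291, 9) = 36392831777527940

The Erdős-Ko-Rado theorem states: for n ≥ 2k, an intersecting family of k-subsets of an n-element set has size at most C(n − 1, k − 1), with equality for 'star' families {A ⊆ [n] : |A| = k, i ∈ A} (fix an element i). For n = 292, k = 10: C(291, 9) = 36392831777527940.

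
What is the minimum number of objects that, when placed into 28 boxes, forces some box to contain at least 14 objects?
n = (14 − 1)·28 + 1 = 365

By the generalised pigeonhole principle, to guarantee some box contains ≥ r objects we need more than (r − 1) · k objects total. Threshold: n = (r − 1) · k + 1. With r = 14 and k = 28: n = 13 · 28 + 1 = 364 + 1 = 365. For n = 364 = 13 · 28, we can put exactly 13 objects in every box, avoiding 14 in any single one — so 365 is tight.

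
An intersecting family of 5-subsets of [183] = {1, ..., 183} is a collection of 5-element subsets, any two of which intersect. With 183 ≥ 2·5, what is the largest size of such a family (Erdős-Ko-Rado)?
max |F| = C(182, 4) = 44224635

Erdős-Ko-Rado (1961): when n ≥ 2k, max |F| = C(n−1, k−1). The bound is attained by the star {A : i ∈ A} for any fixed i ∈ [n]. Here C(183−1, 5−1) = C(182, 4) = 44224635.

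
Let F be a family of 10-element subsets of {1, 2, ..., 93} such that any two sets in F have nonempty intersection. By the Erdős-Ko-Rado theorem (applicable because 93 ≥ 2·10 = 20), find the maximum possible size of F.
max |F| = C(92, 9) = 868754947060

The Erdős-Ko-Rado theorem states: for n ≥ 2k, an intersecting family of k-subsets of an n-element set has size at most C(n − 1, k − 1), with equality for 'star' families {A ⊆ [n] : |A| = k, i ∈ A} (fix an element i). For n = 93, k = 10: C(92, 9) = 868754947060.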